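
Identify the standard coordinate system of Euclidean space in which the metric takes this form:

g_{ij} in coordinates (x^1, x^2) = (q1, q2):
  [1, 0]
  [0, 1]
All components are constant and the metric is the identity, i.e. orthonormal rectilinear coordinates.
Cartesian (2D) coordinates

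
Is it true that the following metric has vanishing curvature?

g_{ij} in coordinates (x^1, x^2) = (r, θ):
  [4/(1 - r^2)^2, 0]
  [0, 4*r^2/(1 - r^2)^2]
Non-zero Christoffel symbols:
Γ^r_{r r} = 2*r/(1 - r^2)
Γ^r_{θ θ} = (r^3 + r)/(r^2 - 1)
Γ^θ_{r θ} = (-r^2 - 1)/(r^3 - r)
Ricci tensor: R_{rr} = -4/(r^2 - 1)^2, R_{rθ} = 0, R_{θθ} = -4*r^2/(r^2 - 1)^2
The Ricci tensor is non-zero, so the Riemann tensor is non-zero: not flat.
No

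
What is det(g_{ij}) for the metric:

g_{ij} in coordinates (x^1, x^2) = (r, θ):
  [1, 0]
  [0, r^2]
For a 2×2 metric: det(g) = g_{11}·g_{22} - g_{12}·g_{21}
= (1)·(r^2) - (0)·(0)
= r^2 - 0
det(g) = r^2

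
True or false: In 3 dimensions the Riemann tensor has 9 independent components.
n^2(n^2-1)/12 = 9·8/12 = 6 independent components for n = 3.
False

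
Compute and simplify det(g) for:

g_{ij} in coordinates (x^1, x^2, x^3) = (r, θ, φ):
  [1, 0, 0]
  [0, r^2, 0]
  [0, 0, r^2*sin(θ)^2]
Diagonal metric: det(g) = g_{11}·g_{22}·g_{33}
= (1)·(r^2)·(r^2*sin(θ)^2)
det(g) = r^4*sin(θ)^2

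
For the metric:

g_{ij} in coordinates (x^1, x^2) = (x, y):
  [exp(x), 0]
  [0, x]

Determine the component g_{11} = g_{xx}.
With x^1 = x, x^2 = y, g_{11} = g_{xx} is the row-1, column-1 entry of the matrix.
g_{11} = exp(x)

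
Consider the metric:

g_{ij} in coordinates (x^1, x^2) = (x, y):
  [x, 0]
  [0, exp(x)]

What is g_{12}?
With x^1 = x, x^2 = y, g_{12} = g_{xy} is the row-1, column-2 entry of the matrix.
g_{12} = 0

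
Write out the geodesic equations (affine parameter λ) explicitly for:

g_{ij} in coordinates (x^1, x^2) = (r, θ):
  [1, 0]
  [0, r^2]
Geodesic equation: d^2x^k/dλ^2 + Γ^k_{ij} (dx^i/dλ)(dx^j/dλ) = 0.
Non-zero Christoffel symbols:
Γ^r_{θ θ} = -r
Γ^θ_{r θ} = 1/r
Substituting (the symmetric pair Γ^k_{ij}, Γ^k_{ji} combines into a factor 2):
d^2r/dλ^2 - r (dθ/dλ)^2 = 0
d^2θ/dλ^2 + (2/r) (dr/dλ)(dθ/dλ) = 0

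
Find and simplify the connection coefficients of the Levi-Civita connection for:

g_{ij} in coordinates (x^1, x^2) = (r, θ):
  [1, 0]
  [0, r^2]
Using Γ^k_{ij} = (1/2) g^{km} (∂_i g_{mj} + ∂_j g_{mi} - ∂_m g_{ij}); the metric is diagonal, so only the m = k term contributes.
Non-zero symbols (using the symmetry Γ^k_{ij} = Γ^k_{ji}):
Γ^r_{θ θ} = (1/2) g^{rr} (∂_θ g_{rθ} + ∂_θ g_{rθ} - ∂_r g_{θθ}) = (1/2)(1)((0) + (0) - (2*r)) = -r
Γ^θ_{r θ} = (1/2) g^{θθ} (∂_r g_{θθ} + ∂_θ g_{θr} - ∂_θ g_{rθ}) = (1/2)(1/r^2)((2*r) + (0) - (0)) = 1/r
All other Christoffel symbols are zero.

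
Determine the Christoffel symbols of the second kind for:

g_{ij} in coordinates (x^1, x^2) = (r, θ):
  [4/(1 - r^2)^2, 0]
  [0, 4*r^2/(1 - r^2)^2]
Using Γ^k_{ij} = (1/2) g^{km} (∂_i g_{mj} + ∂_j g_{mi} - ∂_m g_{ij}); the metric is diagonal, so only the m = k term contributes.
Non-zero symbols (using the symmetry Γ^k_{ij} = Γ^k_{ji}):
Γ^r_{r r} = (1/2) g^{rr} (∂_r g_{rr} + ∂_r g_{rr} - ∂_r g_{rr}) = (1/2)((1 - r^2)^2/4)((16*r/(1 - r^2)^3) + (16*r/(1 - r^2)^3) - (16*r/(1 - r^2)^3)) = 2*r/(1 - r^2)
Γ^r_{θ θ} = (1/2) g^{rr} (∂_θ g_{rθ} + ∂_θ g_{rθ} - ∂_r g_{θθ}) = (1/2)((1 - r^2)^2/4)((0) + (0) - (-8*(r^3 + r)/(r^2 - 1)^3)) = (r^3 + r)/(r^2 - 1)
Γ^θ_{r θ} = (1/2) g^{θθ} (∂_r g_{θθ} + ∂_θ g_{θr} - ∂_θ g_{rθ}) = (1/2)((1 - r^2)^2/(4*r^2))((-8*(r^3 + r)/(r^2 - 1)^3) + (0) - (0)) = (-r^2 - 1)/(r^3 - r)
All other Christoffel symbols are zero.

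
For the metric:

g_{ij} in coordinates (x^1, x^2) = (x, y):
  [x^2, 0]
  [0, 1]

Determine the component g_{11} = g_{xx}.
With x^1 = x, x^2 = y, g_{11} = g_{xx} is the row-1, column-1 entry of the matrix.
g_{11} = x^2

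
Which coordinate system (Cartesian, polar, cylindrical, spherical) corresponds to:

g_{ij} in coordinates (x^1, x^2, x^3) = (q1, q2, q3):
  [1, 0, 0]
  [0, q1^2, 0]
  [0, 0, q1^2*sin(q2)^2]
The line element ds^2 = dq1^2 + q1^2 dq2^2 + q1^2 sin(q2)^2 dq3^2 is dr^2 + r^2 dθ^2 + r^2 sin(θ)^2 dφ^2 with q1 = r, q2 = θ, q3 = φ.
spherical coordinates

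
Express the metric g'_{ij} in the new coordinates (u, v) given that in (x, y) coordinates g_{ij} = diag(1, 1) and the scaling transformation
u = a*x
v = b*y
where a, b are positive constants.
Invert the transformation: x = u/a, y = v/b
g'_{ij} = (∂x^k/∂x'^i)(∂x^l/∂x'^j) g_{kl}; with g_{kl} = δ_{kl} this is Σ_k (∂x^k/∂x'^i)(∂x^k/∂x'^j).
Jacobian: ∂x/∂u = 1/a, ∂x/∂v = 0, ∂y/∂u = 0, ∂y/∂v = 1/b
g'_{uu} = (1/a)(1/a) + (0)(0) = 1/a^2
g'_{uv} = (1/a)(0) + (0)(1/b) = 0
g'_{vv} = (0)(0) + (1/b)(1/b) = 1/b^2
g'_{ij} = diag(1/a^2, 1/b^2)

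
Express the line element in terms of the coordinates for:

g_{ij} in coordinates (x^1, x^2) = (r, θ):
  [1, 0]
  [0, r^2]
ds^2 = g_{ij} dx^i dx^j; only the non-zero components contribute.
ds^2 = dr^2 + r^2 dθ^2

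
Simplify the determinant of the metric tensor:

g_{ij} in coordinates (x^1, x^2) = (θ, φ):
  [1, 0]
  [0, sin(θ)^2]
For a 2×2 metric: det(g) = g_{11}·g_{22} - g_{12}·g_{21}
= (1)·(sin(θ)^2) - (0)·(0)
= sin(θ)^2 - 0
det(g) = sin(θ)^2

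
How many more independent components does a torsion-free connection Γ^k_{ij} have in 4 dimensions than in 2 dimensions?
Independent components in n dimensions: n × n(n+1)/2 = n^2(n+1)/2.
4D: 4 × 10 = 40
2D: 2 × 3 = 6
Difference = 40 - 6 = 34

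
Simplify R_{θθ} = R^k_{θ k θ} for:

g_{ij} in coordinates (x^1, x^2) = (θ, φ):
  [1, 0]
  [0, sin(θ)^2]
Non-zero Christoffel symbols (Γ^k_{ij} = Γ^k_{ji}):
Γ^θ_{φ φ} = -sin(2*θ)/2
Γ^φ_{θ φ} = 1/tan(θ)
R^θ_{θ θ θ} = 0 (a repeated index in an antisymmetric pair)
R^φ_{θ φ θ} = ∂_φ Γ^φ_{θ θ} - ∂_θ Γ^φ_{θ φ} + Γ^φ_{φ m} Γ^m_{θ θ} - Γ^φ_{θ m} Γ^m_{θ φ}
  = (0) - (-1/sin(θ)^2) + (0) - (1/tan(θ)^2) = 1
R_{θθ} = R^θ_{θ θ θ} + R^φ_{θ φ θ} = (0) + (1) = 1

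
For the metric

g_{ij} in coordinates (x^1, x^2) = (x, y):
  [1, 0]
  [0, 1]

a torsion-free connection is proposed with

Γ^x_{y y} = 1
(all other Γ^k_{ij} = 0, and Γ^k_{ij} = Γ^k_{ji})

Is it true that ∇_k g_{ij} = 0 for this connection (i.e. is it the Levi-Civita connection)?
Using ∇_k g_{ij} = ∂_k g_{ij} - Γ^m_{ki} g_{mj} - Γ^m_{kj} g_{im}:
∇_y g_{xy} = (0) - (0) - (1) = -1 ≠ 0
So the connection is not metric compatible (it is not the Levi-Civita connection).
No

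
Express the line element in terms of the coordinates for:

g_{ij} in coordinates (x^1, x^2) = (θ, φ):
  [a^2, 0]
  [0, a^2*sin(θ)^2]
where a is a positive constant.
ds^2 = g_{ij} dx^i dx^j; only the non-zero components contribute.
ds^2 = a^2 dθ^2 + a^2*sin(θ)^2 dφ^2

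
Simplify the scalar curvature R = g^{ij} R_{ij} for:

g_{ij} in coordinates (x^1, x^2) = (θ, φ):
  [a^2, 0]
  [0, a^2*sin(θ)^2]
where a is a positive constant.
Non-zero Christoffel symbols (Γ^k_{ij} = Γ^k_{ji}):
Γ^θ_{φ φ} = -sin(2*θ)/2
Γ^φ_{θ φ} = 1/tan(θ)
Ricci tensor (R_{ij} = R^k_{ikj}): R_{θθ} = 1, R_{θφ} = 0, R_{φφ} = sin(θ)^2
Inverse metric: g^{θθ} = 1/a^2, g^{φφ} = 1/(a^2*sin(θ)^2)
R = g^{ij} R_{ij} = (1/a^2)(1) + (1/(a^2*sin(θ)^2))(sin(θ)^2) = 2/a^2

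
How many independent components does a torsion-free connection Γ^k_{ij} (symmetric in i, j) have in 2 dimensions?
Γ^k_{ij} has n choices for the upper index and n(n+1)/2 independent symmetric lower index pairs.
Total = 2 × 2×3/2 = 2 × 3 = 6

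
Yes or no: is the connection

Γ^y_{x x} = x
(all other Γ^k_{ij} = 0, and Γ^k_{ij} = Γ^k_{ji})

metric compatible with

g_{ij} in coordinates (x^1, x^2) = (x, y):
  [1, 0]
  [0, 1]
Using ∇_k g_{ij} = ∂_k g_{ij} - Γ^m_{ki} g_{mj} - Γ^m_{kj} g_{im}:
∇_x g_{xy} = (0) - (x) - (0) = -x ≠ 0
So the connection is not metric compatible (it is not the Levi-Civita connection).
No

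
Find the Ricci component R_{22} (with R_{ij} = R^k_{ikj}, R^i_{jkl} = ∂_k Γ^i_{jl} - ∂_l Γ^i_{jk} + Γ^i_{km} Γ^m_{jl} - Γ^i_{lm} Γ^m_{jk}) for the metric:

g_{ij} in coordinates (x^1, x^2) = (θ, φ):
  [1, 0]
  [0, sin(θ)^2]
Non-zero Christoffel symbols (Γ^k_{ij} = Γ^k_{ji}):
Γ^θ_{φ φ} = -sin(2*θ)/2
Γ^φ_{θ φ} = 1/tan(θ)
R^θ_{φ θ φ} = ∂_θ Γ^θ_{φ φ} - ∂_φ Γ^θ_{φ θ} + Γ^θ_{θ m} Γ^m_{φ φ} - Γ^θ_{φ m} Γ^m_{φ θ}
  = (-cos(2*θ)) - (0) + (0) - (-cos(θ)^2) = sin(θ)^2
R^φ_{φ φ φ} = 0 (a repeated index in an antisymmetric pair)
R_{φφ} = R^θ_{φ θ φ} + R^φ_{φ φ φ} = (sin(θ)^2) + (0) = sin(θ)^2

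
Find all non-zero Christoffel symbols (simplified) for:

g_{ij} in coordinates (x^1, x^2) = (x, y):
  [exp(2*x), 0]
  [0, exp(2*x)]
Using Γ^k_{ij} = (1/2) g^{km} (∂_i g_{mj} + ∂_j g_{mi} - ∂_m g_{ij}); the metric is diagonal, so only the m = k term contributes.
Non-zero symbols (using the symmetry Γ^k_{ij} = Γ^k_{ji}):
Γ^x_{x x} = (1/2) g^{xx} (∂_x g_{xx} + ∂_x g_{xx} - ∂_x g_{xx}) = (1/2)(exp(-2*x))((2*exp(2*x)) + (2*exp(2*x)) - (2*exp(2*x))) = 1
Γ^x_{y y} = (1/2) g^{xx} (∂_y g_{xy} + ∂_y g_{xy} - ∂_x g_{yy}) = (1/2)(exp(-2*x))((0) + (0) - (2*exp(2*x))) = -1
Γ^y_{x y} = (1/2) g^{yy} (∂_x g_{yy} + ∂_y g_{yx} - ∂_y g_{xy}) = (1/2)(exp(-2*x))((2*exp(2*x)) + (0) - (0)) = 1
All other Christoffel symbols are zero.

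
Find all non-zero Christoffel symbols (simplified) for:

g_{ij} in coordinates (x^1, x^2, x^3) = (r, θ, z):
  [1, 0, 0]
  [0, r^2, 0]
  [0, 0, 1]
Using Γ^k_{ij} = (1/2) g^{km} (∂_i g_{mj} + ∂_j g_{mi} - ∂_m g_{ij}); the metric is diagonal, so only the m = k term contributes.
Non-zero symbols (using the symmetry Γ^k_{ij} = Γ^k_{ji}):
Γ^r_{θ θ} = (1/2) g^{rr} (∂_θ g_{rθ} + ∂_θ g_{rθ} - ∂_r g_{θθ}) = (1/2)(1)((0) + (0) - (2*r)) = -r
Γ^θ_{r θ} = (1/2) g^{θθ} (∂_r g_{θθ} + ∂_θ g_{θr} - ∂_θ g_{rθ}) = (1/2)(1/r^2)((2*r) + (0) - (0)) = 1/r
All other Christoffel symbols are zero.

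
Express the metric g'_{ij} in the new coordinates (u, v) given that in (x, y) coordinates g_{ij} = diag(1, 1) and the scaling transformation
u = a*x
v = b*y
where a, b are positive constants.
Invert the transformation: x = u/a, y = v/b
g'_{ij} = (∂x^k/∂x'^i)(∂x^l/∂x'^j) g_{kl}; with g_{kl} = δ_{kl} this is Σ_k (∂x^k/∂x'^i)(∂x^k/∂x'^j).
Jacobian: ∂x/∂u = 1/a, ∂x/∂v = 0, ∂y/∂u = 0, ∂y/∂v = 1/b
g'_{uu} = (1/a)(1/a) + (0)(0) = 1/a^2
g'_{uv} = (1/a)(0) + (0)(1/b) = 0
g'_{vv} = (0)(0) + (1/b)(1/b) = 1/b^2
g'_{ij} = diag(1/a^2, 1/b^2)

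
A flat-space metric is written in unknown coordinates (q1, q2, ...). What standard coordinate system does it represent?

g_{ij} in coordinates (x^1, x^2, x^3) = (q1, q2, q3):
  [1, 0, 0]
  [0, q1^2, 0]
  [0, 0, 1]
The line element ds^2 = dq1^2 + q1^2 dq2^2 + dq3^2 is dr^2 + r^2 dθ^2 + dz^2 with q1 = r, q2 = θ, q3 = z.
cylindrical coordinates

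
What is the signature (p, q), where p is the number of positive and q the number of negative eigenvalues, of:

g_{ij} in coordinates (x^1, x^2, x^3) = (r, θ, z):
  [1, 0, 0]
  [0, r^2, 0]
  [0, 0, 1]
The metric is diagonal, so its eigenvalues are the diagonal entries: 1, r^2, 1 (at a generic point, where coordinate-dependent entries are positive).
3 positive, 0 negative.
(3, 0) - Riemannian (positive definite)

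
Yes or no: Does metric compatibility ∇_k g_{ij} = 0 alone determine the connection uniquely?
One also needs vanishing torsion; metric compatibility plus torsion-freeness singles out the Levi-Civita connection.
No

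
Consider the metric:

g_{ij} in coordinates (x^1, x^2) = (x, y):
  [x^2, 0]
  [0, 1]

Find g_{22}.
With x^1 = x, x^2 = y, g_{22} = g_{yy} is the row-2, column-2 entry of the matrix.
g_{22} = 1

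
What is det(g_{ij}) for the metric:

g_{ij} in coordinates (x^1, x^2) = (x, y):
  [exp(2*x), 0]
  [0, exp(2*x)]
For a 2×2 metric: det(g) = g_{11}·g_{22} - g_{12}·g_{21}
= (exp(2*x))·(exp(2*x)) - (0)·(0)
= exp(4*x) - 0
det(g) = exp(4*x)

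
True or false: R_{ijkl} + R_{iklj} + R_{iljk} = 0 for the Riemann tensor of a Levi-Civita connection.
This is the first (algebraic) Bianchi identity.
True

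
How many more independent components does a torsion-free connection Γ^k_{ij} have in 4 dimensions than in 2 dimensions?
Independent components in n dimensions: n × n(n+1)/2 = n^2(n+1)/2.
4D: 4 × 10 = 40
2D: 2 × 3 = 6
Difference = 40 - 6 = 34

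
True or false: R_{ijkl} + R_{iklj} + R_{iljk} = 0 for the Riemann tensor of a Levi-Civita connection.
This is the first (algebraic) Bianchi identity.
True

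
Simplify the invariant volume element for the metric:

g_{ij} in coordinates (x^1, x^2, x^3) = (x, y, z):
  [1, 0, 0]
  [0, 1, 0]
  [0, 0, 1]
det(g) = 1
√|det(g)| = 1
Volume element: dV = 1 dx dy dz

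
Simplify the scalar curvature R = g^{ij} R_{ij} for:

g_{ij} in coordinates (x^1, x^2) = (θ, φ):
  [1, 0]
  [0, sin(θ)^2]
Non-zero Christoffel symbols (Γ^k_{ij} = Γ^k_{ji}):
Γ^θ_{φ φ} = -sin(2*θ)/2
Γ^φ_{θ φ} = 1/tan(θ)
Ricci tensor (R_{ij} = R^k_{ikj}): R_{θθ} = 1, R_{θφ} = 0, R_{φφ} = sin(θ)^2
Inverse metric: g^{θθ} = 1, g^{φφ} = 1/sin(θ)^2
R = g^{ij} R_{ij} = (1)(1) + (1/sin(θ)^2)(sin(θ)^2) = 2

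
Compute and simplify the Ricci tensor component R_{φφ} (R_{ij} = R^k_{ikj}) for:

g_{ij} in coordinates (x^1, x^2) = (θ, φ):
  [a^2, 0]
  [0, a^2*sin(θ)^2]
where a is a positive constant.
Non-zero Christoffel symbols (Γ^k_{ij} = Γ^k_{ji}):
Γ^θ_{φ φ} = -sin(2*θ)/2
Γ^φ_{θ φ} = 1/tan(θ)
R^θ_{φ θ φ} = ∂_θ Γ^θ_{φ φ} - ∂_φ Γ^θ_{φ θ} + Γ^θ_{θ m} Γ^m_{φ φ} - Γ^θ_{φ m} Γ^m_{φ θ}
  = (-cos(2*θ)) - (0) + (0) - (-cos(θ)^2) = sin(θ)^2
R^φ_{φ φ φ} = 0 (a repeated index in an antisymmetric pair)
R_{φφ} = R^θ_{φ θ φ} + R^φ_{φ φ φ} = (sin(θ)^2) + (0) = sin(θ)^2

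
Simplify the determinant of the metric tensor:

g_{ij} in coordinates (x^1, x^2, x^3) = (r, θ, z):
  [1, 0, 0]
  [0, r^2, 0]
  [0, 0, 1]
Diagonal metric: det(g) = g_{11}·g_{22}·g_{33}
= (1)·(r^2)·(1)
det(g) = r^2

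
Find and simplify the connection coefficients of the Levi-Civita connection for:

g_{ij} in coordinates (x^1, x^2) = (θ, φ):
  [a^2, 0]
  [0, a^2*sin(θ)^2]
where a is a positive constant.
Using Γ^k_{ij} = (1/2) g^{km} (∂_i g_{mj} + ∂_j g_{mi} - ∂_m g_{ij}); the metric is diagonal, so only the m = k term contributes.
Non-zero symbols (using the symmetry Γ^k_{ij} = Γ^k_{ji}):
Γ^θ_{φ φ} = (1/2) g^{θθ} (∂_φ g_{θφ} + ∂_φ g_{θφ} - ∂_θ g_{φφ}) = (1/2)(1/a^2)((0) + (0) - (a^2*sin(2*θ))) = -sin(2*θ)/2
Γ^φ_{θ φ} = (1/2) g^{φφ} (∂_θ g_{φφ} + ∂_φ g_{φθ} - ∂_φ g_{θφ}) = (1/2)(1/(a^2*sin(θ)^2))((a^2*sin(2*θ)) + (0) - (0)) = 1/tan(θ)
All other Christoffel symbols are zero.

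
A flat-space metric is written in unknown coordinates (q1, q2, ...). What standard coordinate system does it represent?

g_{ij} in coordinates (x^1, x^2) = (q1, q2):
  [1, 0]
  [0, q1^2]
The line element ds^2 = dq1^2 + q1^2 dq2^2 is dr^2 + r^2 dθ^2 with q1 = r, q2 = θ.
polar coordinates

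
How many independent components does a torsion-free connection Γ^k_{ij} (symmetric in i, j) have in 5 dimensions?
Γ^k_{ij} has n choices for the upper index and n(n+1)/2 independent symmetric lower index pairs.
Total = 5 × 5×6/2 = 5 × 15 = 75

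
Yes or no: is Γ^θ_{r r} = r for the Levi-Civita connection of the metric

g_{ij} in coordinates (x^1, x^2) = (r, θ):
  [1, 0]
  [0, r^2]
Γ^θ_{r r} = (1/2) g^{θθ} (∂_r g_{θr} + ∂_r g_{θr} - ∂_θ g_{rr}) = (1/2)(1/r^2)((0) + (0) - (0)) = 0
This differs from the proposed value r.
No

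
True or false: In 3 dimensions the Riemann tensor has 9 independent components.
n^2(n^2-1)/12 = 9·8/12 = 6 independent components for n = 3.
False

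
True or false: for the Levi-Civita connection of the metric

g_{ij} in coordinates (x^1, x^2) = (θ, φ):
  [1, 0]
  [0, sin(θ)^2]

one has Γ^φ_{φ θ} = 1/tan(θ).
Γ^φ_{φ θ} = (1/2) g^{φφ} (∂_φ g_{φθ} + ∂_θ g_{φφ} - ∂_φ g_{φθ}) = (1/2)(1/sin(θ)^2)((0) + (sin(2*θ)) - (0)) = 1/tan(θ)
This equals the proposed value 1/tan(θ).
True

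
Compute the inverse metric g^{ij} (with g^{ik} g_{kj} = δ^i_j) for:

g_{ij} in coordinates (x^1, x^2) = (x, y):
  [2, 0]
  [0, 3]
The metric is diagonal, so g^{ij} is diagonal with entries 1/g_{ii}: diag(1/2, 1/3).
g^{ij}:
  [1/2, 0]
  [0, 1/3]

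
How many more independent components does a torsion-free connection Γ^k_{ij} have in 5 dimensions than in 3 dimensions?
Independent components in n dimensions: n × n(n+1)/2 = n^2(n+1)/2.
5D: 5 × 15 = 75
3D: 3 × 6 = 18
Difference = 75 - 18 = 57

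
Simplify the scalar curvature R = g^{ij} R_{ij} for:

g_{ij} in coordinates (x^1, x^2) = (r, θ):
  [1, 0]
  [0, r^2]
Non-zero Christoffel symbols (Γ^k_{ij} = Γ^k_{ji}):
Γ^r_{θ θ} = -r
Γ^θ_{r θ} = 1/r
Ricci tensor (R_{ij} = R^k_{ikj}): R_{rr} = 0, R_{rθ} = 0, R_{θθ} = 0
Inverse metric: g^{rr} = 1, g^{θθ} = 1/r^2
R = g^{ij} R_{ij} = (1)(0) + (1/r^2)(0) = 0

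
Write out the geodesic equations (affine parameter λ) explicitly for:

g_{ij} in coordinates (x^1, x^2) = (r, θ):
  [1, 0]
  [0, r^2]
Geodesic equation: d^2x^k/dλ^2 + Γ^k_{ij} (dx^i/dλ)(dx^j/dλ) = 0.
Non-zero Christoffel symbols:
Γ^r_{θ θ} = -r
Γ^θ_{r θ} = 1/r
Substituting (the symmetric pair Γ^k_{ij}, Γ^k_{ji} combines into a factor 2):
d^2r/dλ^2 - r (dθ/dλ)^2 = 0
d^2θ/dλ^2 + (2/r) (dr/dλ)(dθ/dλ) = 0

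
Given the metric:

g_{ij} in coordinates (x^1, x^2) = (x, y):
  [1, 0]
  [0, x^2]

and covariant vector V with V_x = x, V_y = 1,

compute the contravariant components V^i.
Inverse metric (diagonal): g^{xx} = 1, g^{yy} = 1/x^2
V^i = g^{ij} V_j:
V^x = (1)(x) + (0)(1) = x
V^y = (0)(x) + (1/x^2)(1) = 1/x^2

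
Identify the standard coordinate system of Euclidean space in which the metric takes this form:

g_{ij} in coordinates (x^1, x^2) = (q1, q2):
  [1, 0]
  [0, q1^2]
The line element ds^2 = dq1^2 + q1^2 dq2^2 is dr^2 + r^2 dθ^2 with q1 = r, q2 = θ.
polar coordinates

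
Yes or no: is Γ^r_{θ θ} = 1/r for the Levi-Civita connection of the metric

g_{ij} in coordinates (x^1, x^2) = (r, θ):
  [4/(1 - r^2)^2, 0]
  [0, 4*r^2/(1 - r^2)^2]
Γ^r_{θ θ} = (1/2) g^{rr} (∂_θ g_{rθ} + ∂_θ g_{rθ} - ∂_r g_{θθ}) = (1/2)((1 - r^2)^2/4)((0) + (0) - (-8*(r^3 + r)/(r^2 - 1)^3)) = (r^3 + r)/(r^2 - 1)
This differs from the proposed value 1/r.
No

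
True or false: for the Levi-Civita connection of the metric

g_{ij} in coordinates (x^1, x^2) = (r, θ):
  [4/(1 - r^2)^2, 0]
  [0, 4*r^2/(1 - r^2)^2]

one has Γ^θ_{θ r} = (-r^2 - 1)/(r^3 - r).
Γ^θ_{θ r} = (1/2) g^{θθ} (∂_θ g_{θr} + ∂_r g_{θθ} - ∂_θ g_{θr}) = (1/2)((1 - r^2)^2/(4*r^2))((0) + (-8*(r^3 + r)/(r^2 - 1)^3) - (0)) = (-r^2 - 1)/(r^3 - r)
This equals the proposed value (-r^2 - 1)/(r^3 - r).
True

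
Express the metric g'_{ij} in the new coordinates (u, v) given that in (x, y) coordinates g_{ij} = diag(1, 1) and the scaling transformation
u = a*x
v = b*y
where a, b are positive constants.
Invert the transformation: x = u/a, y = v/b
g'_{ij} = (∂x^k/∂x'^i)(∂x^l/∂x'^j) g_{kl}; with g_{kl} = δ_{kl} this is Σ_k (∂x^k/∂x'^i)(∂x^k/∂x'^j).
Jacobian: ∂x/∂u = 1/a, ∂x/∂v = 0, ∂y/∂u = 0, ∂y/∂v = 1/b
g'_{uu} = (1/a)(1/a) + (0)(0) = 1/a^2
g'_{uv} = (1/a)(0) + (0)(1/b) = 0
g'_{vv} = (0)(0) + (1/b)(1/b) = 1/b^2
g'_{ij} = diag(1/a^2, 1/b^2)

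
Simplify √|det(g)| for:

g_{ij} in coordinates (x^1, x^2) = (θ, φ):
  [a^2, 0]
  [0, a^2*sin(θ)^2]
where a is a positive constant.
det(g) = a^4*sin(θ)^2
√|det(g)| = a^2*sin(θ) (taking 0 < θ < π so that |sin(θ)| = sin(θ))
Volume element: dV = a^2*sin(θ) dθ dφ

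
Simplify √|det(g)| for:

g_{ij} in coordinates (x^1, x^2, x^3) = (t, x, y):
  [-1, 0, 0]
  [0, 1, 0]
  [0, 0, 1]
det(g) = -1
√|det(g)| = 1
Volume element: dV = 1 dt dx dy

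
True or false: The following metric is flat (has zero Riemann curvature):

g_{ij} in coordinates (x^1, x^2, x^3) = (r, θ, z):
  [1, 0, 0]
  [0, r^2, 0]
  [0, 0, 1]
Non-zero Christoffel symbols:
Γ^r_{θ θ} = -r
Γ^θ_{r θ} = 1/r
Ricci tensor: R_{rr} = 0, R_{rθ} = 0, R_{rz} = 0, R_{θθ} = 0, R_{θz} = 0, R_{zz} = 0
All R_{ij} vanish; in 3 dimensions the Riemann tensor is fully determined by the Ricci tensor, so R^i_{jkl} = 0: the metric is flat (curvilinear coordinates on flat space).
True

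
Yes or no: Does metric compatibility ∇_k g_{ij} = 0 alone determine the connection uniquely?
One also needs vanishing torsion; metric compatibility plus torsion-freeness singles out the Levi-Civita connection.
No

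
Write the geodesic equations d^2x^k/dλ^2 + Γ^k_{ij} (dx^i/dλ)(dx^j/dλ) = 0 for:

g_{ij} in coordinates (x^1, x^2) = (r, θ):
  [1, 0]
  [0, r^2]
Geodesic equation: d^2x^k/dλ^2 + Γ^k_{ij} (dx^i/dλ)(dx^j/dλ) = 0.
Non-zero Christoffel symbols:
Γ^r_{θ θ} = -r
Γ^θ_{r θ} = 1/r
Substituting (the symmetric pair Γ^k_{ij}, Γ^k_{ji} combines into a factor 2):
d^2r/dλ^2 - r (dθ/dλ)^2 = 0
d^2θ/dλ^2 + (2/r) (dr/dλ)(dθ/dλ) = 0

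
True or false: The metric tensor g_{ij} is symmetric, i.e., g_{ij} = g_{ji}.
By definition the metric is a symmetric bilinear form, g_{ij} = g_{ji}.
True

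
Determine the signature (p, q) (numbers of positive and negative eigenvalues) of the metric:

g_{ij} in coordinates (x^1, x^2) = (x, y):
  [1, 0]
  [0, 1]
The metric is diagonal, so its eigenvalues are the diagonal entries: 1, 1 (at a generic point, where coordinate-dependent entries are positive).
2 positive, 0 negative.
(2, 0) - Riemannian (positive definite)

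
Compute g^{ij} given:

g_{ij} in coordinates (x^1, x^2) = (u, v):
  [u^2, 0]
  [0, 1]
The metric is diagonal, so g^{ij} is diagonal with entries 1/g_{ii}: diag(1/(u^2), 1).
g^{ij}:
  [1/u^2, 0]
  [0, 1]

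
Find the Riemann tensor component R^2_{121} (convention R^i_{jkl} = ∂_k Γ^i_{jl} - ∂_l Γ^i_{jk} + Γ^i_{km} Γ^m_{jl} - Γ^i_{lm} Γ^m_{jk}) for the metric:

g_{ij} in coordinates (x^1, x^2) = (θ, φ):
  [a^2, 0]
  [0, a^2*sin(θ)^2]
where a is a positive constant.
Non-zero Christoffel symbols (Γ^k_{ij} = Γ^k_{ji}):
Γ^θ_{φ φ} = -sin(2*θ)/2
Γ^φ_{θ φ} = 1/tan(θ)
R^φ_{θ φ θ} = ∂_φ Γ^φ_{θ θ} - ∂_θ Γ^φ_{θ φ} + Γ^φ_{φ m} Γ^m_{θ θ} - Γ^φ_{θ m} Γ^m_{θ φ}
  = (0) - (-1/sin(θ)^2) + (0) - (1/tan(θ)^2) = 1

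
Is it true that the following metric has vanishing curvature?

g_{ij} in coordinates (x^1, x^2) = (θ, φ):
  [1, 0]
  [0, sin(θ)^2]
Non-zero Christoffel symbols:
Γ^θ_{φ φ} = -sin(2*θ)/2
Γ^φ_{θ φ} = 1/tan(θ)
Ricci tensor: R_{θθ} = 1, R_{θφ} = 0, R_{φφ} = sin(θ)^2
The Ricci tensor is non-zero, so the Riemann tensor is non-zero: not flat.
No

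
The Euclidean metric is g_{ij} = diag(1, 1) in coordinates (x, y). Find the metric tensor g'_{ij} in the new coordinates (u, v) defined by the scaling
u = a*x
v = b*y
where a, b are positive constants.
Invert the transformation: x = u/a, y = v/b
g'_{ij} = (∂x^k/∂x'^i)(∂x^l/∂x'^j) g_{kl}; with g_{kl} = δ_{kl} this is Σ_k (∂x^k/∂x'^i)(∂x^k/∂x'^j).
Jacobian: ∂x/∂u = 1/a, ∂x/∂v = 0, ∂y/∂u = 0, ∂y/∂v = 1/b
g'_{uu} = (1/a)(1/a) + (0)(0) = 1/a^2
g'_{uv} = (1/a)(0) + (0)(1/b) = 0
g'_{vv} = (0)(0) + (1/b)(1/b) = 1/b^2
g'_{ij} = diag(1/a^2, 1/b^2)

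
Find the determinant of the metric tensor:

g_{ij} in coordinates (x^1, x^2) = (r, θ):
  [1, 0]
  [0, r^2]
For a 2×2 metric: det(g) = g_{11}·g_{22} - g_{12}·g_{21}
= (1)·(r^2) - (0)·(0)
= r^2 - 0
det(g) = r^2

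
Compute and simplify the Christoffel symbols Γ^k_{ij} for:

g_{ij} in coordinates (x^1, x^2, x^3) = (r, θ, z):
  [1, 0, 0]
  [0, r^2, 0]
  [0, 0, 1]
Using Γ^k_{ij} = (1/2) g^{km} (∂_i g_{mj} + ∂_j g_{mi} - ∂_m g_{ij}); the metric is diagonal, so only the m = k term contributes.
Non-zero symbols (using the symmetry Γ^k_{ij} = Γ^k_{ji}):
Γ^r_{θ θ} = (1/2) g^{rr} (∂_θ g_{rθ} + ∂_θ g_{rθ} - ∂_r g_{θθ}) = (1/2)(1)((0) + (0) - (2*r)) = -r
Γ^θ_{r θ} = (1/2) g^{θθ} (∂_r g_{θθ} + ∂_θ g_{θr} - ∂_θ g_{rθ}) = (1/2)(1/r^2)((2*r) + (0) - (0)) = 1/r
All other Christoffel symbols are zero.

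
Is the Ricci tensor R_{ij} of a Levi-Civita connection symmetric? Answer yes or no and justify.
R_{ij} = R^k_{ikj}; the pair symmetry R_{kilj} = R_{ljki} gives R_{ij} = R_{ji}.
Yes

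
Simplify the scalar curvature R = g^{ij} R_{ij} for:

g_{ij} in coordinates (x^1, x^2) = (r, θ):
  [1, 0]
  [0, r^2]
Non-zero Christoffel symbols (Γ^k_{ij} = Γ^k_{ji}):
Γ^r_{θ θ} = -r
Γ^θ_{r θ} = 1/r
Ricci tensor (R_{ij} = R^k_{ikj}): R_{rr} = 0, R_{rθ} = 0, R_{θθ} = 0
Inverse metric: g^{rr} = 1, g^{θθ} = 1/r^2
R = g^{ij} R_{ij} = (1)(0) + (1/r^2)(0) = 0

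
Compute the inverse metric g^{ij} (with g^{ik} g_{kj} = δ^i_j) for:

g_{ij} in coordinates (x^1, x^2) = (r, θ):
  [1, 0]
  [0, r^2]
The metric is diagonal, so g^{ij} is diagonal with entries 1/g_{ii}: diag(1, 1/(r^2)).
g^{ij}:
  [1, 0]
  [0, 1/r^2]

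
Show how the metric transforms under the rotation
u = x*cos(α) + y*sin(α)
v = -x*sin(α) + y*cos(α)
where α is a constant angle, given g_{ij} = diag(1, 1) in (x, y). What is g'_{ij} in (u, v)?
Invert the transformation: x = u*cos(α) - v*sin(α), y = u*sin(α) + v*cos(α)
g'_{ij} = (∂x^k/∂x'^i)(∂x^l/∂x'^j) g_{kl}; with g_{kl} = δ_{kl} this is Σ_k (∂x^k/∂x'^i)(∂x^k/∂x'^j).
Jacobian: ∂x/∂u = cos(α), ∂x/∂v = -sin(α), ∂y/∂u = sin(α), ∂y/∂v = cos(α)
g'_{uu} = (cos(α))(cos(α)) + (sin(α))(sin(α)) = 1
g'_{uv} = (cos(α))(-sin(α)) + (sin(α))(cos(α)) = 0
g'_{vv} = (-sin(α))(-sin(α)) + (cos(α))(cos(α)) = 1
g'_{ij} = diag(1, 1)
The Euclidean metric is invariant under rotations.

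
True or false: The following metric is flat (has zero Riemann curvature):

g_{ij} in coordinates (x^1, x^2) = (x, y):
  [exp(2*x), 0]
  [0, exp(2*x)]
Non-zero Christoffel symbols:
Γ^x_{x x} = 1
Γ^x_{y y} = -1
Γ^y_{x y} = 1
Ricci tensor: R_{xx} = 0, R_{xy} = 0, R_{yy} = 0
All R_{ij} vanish; in 2 dimensions the Riemann tensor is fully determined by the Ricci tensor, so R^i_{jkl} = 0: the metric is flat (curvilinear coordinates on flat space).
True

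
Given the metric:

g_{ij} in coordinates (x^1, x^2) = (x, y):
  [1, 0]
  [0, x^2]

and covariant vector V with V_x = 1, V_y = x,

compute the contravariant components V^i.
Inverse metric (diagonal): g^{xx} = 1, g^{yy} = 1/x^2
V^i = g^{ij} V_j:
V^x = (1)(1) + (0)(x) = 1
V^y = (0)(1) + (1/x^2)(x) = 1/x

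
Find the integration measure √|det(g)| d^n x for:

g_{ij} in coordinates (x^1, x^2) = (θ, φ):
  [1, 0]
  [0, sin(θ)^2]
det(g) = sin(θ)^2
√|det(g)| = sin(θ) (taking 0 < θ < π so that |sin(θ)| = sin(θ))
Volume element: dV = sin(θ) dθ dφ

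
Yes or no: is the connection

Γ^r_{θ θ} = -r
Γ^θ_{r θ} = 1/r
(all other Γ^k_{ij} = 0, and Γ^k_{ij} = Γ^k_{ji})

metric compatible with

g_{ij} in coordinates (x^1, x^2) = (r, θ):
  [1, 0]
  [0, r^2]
Using ∇_k g_{ij} = ∂_k g_{ij} - Γ^m_{ki} g_{mj} - Γ^m_{kj} g_{im}:
e.g. ∇_r g_{θθ} = (2*r) - (r) - (r) = 0
Every component ∇_k g_{ij} vanishes: the connection is metric compatible.
Yes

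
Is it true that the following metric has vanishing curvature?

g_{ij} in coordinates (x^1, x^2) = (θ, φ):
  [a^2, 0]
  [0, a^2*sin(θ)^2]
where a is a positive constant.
Non-zero Christoffel symbols:
Γ^θ_{φ φ} = -sin(2*θ)/2
Γ^φ_{θ φ} = 1/tan(θ)
Ricci tensor: R_{θθ} = 1, R_{θφ} = 0, R_{φφ} = sin(θ)^2
The Ricci tensor is non-zero, so the Riemann tensor is non-zero: not flat.
No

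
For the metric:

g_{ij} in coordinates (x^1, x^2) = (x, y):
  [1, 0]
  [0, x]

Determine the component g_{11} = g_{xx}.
With x^1 = x, x^2 = y, g_{11} = g_{xx} is the row-1, column-1 entry of the matrix.
g_{11} = 1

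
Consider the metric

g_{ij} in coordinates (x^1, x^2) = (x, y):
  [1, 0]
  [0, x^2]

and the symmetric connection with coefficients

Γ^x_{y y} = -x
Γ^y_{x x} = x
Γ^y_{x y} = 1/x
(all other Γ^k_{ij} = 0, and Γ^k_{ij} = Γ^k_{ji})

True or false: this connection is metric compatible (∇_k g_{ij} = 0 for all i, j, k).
Using ∇_k g_{ij} = ∂_k g_{ij} - Γ^m_{ki} g_{mj} - Γ^m_{kj} g_{im}:
∇_x g_{xy} = (0) - (x^3) - (0) = -x^3 ≠ 0
So the connection is not metric compatible (it is not the Levi-Civita connection).
False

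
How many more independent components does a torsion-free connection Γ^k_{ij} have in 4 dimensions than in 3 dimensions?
Independent components in n dimensions: n × n(n+1)/2 = n^2(n+1)/2.
4D: 4 × 10 = 40
3D: 3 × 6 = 18
Difference = 40 - 18 = 22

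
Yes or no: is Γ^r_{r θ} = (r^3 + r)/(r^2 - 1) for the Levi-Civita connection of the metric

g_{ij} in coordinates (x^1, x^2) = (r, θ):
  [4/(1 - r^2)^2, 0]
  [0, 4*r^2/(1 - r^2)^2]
Γ^r_{r θ} = (1/2) g^{rr} (∂_r g_{rθ} + ∂_θ g_{rr} - ∂_r g_{rθ}) = (1/2)((1 - r^2)^2/4)((0) + (0) - (0)) = 0
This differs from the proposed value (r^3 + r)/(r^2 - 1).
No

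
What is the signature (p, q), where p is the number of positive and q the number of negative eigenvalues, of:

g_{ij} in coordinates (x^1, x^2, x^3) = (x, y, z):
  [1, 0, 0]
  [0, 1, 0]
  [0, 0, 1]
The metric is diagonal, so its eigenvalues are the diagonal entries: 1, 1, 1 (at a generic point, where coordinate-dependent entries are positive).
3 positive, 0 negative.
(3, 0) - Riemannian (positive definite)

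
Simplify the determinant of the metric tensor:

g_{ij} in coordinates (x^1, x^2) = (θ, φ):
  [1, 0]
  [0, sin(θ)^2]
For a 2×2 metric: det(g) = g_{11}·g_{22} - g_{12}·g_{21}
= (1)·(sin(θ)^2) - (0)·(0)
= sin(θ)^2 - 0
det(g) = sin(θ)^2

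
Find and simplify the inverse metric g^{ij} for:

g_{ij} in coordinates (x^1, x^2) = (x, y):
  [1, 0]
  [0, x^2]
The metric is diagonal, so g^{ij} is diagonal with entries 1/g_{ii}: diag(1, 1/(x^2)).
g^{ij}:
  [1, 0]
  [0, 1/x^2]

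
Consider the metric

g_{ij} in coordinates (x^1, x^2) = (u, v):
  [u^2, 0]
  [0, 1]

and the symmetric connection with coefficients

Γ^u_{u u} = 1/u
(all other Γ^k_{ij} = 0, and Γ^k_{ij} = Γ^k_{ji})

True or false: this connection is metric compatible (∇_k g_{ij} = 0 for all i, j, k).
Using ∇_k g_{ij} = ∂_k g_{ij} - Γ^m_{ki} g_{mj} - Γ^m_{kj} g_{im}:
e.g. ∇_u g_{uu} = (2*u) - (u) - (u) = 0
Every component ∇_k g_{ij} vanishes: the connection is metric compatible.
True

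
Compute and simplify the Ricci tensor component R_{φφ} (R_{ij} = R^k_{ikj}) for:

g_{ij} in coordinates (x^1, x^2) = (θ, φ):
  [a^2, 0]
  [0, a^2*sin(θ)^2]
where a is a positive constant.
Non-zero Christoffel symbols (Γ^k_{ij} = Γ^k_{ji}):
Γ^θ_{φ φ} = -sin(2*θ)/2
Γ^φ_{θ φ} = 1/tan(θ)
R^θ_{φ θ φ} = ∂_θ Γ^θ_{φ φ} - ∂_φ Γ^θ_{φ θ} + Γ^θ_{θ m} Γ^m_{φ φ} - Γ^θ_{φ m} Γ^m_{φ θ}
  = (-cos(2*θ)) - (0) + (0) - (-cos(θ)^2) = sin(θ)^2
R^φ_{φ φ φ} = 0 (a repeated index in an antisymmetric pair)
R_{φφ} = R^θ_{φ θ φ} + R^φ_{φ φ φ} = (sin(θ)^2) + (0) = sin(θ)^2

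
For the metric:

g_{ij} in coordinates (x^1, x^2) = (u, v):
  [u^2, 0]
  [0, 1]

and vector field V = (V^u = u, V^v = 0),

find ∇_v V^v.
Non-zero Christoffel symbols:
Γ^u_{u u} = 1/u
∇_v V^v = ∂_v V^v + Γ^v_{v j} V^j
  = (0) + (0)(u) + (0)(0)
  = 0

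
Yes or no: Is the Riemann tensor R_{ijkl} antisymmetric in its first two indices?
R_{ijkl} = -R_{jikl} (follows from metric compatibility).
Yes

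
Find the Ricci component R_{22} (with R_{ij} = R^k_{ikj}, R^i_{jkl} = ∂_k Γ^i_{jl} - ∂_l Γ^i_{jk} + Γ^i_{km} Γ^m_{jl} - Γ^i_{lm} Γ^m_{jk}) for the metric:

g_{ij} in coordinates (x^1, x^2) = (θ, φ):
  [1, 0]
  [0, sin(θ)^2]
Non-zero Christoffel symbols (Γ^k_{ij} = Γ^k_{ji}):
Γ^θ_{φ φ} = -sin(2*θ)/2
Γ^φ_{θ φ} = 1/tan(θ)
R^θ_{φ θ φ} = ∂_θ Γ^θ_{φ φ} - ∂_φ Γ^θ_{φ θ} + Γ^θ_{θ m} Γ^m_{φ φ} - Γ^θ_{φ m} Γ^m_{φ θ}
  = (-cos(2*θ)) - (0) + (0) - (-cos(θ)^2) = sin(θ)^2
R^φ_{φ φ φ} = 0 (a repeated index in an antisymmetric pair)
R_{φφ} = R^θ_{φ θ φ} + R^φ_{φ φ φ} = (sin(θ)^2) + (0) = sin(θ)^2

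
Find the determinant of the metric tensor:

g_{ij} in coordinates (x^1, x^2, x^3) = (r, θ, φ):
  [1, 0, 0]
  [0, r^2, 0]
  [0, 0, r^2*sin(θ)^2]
Diagonal metric: det(g) = g_{11}·g_{22}·g_{33}
= (1)·(r^2)·(r^2*sin(θ)^2)
det(g) = r^4*sin(θ)^2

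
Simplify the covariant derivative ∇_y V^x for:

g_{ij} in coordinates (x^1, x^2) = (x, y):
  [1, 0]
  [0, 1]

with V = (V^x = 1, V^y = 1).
All Christoffel symbols are zero.
∇_y V^x = ∂_y V^x + Γ^x_{y j} V^j
  = (0) + (0)(1) + (0)(1)
  = 0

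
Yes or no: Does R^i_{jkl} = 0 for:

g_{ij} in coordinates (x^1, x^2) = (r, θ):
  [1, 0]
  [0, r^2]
Non-zero Christoffel symbols:
Γ^r_{θ θ} = -r
Γ^θ_{r θ} = 1/r
Ricci tensor: R_{rr} = 0, R_{rθ} = 0, R_{θθ} = 0
All R_{ij} vanish; in 2 dimensions the Riemann tensor is fully determined by the Ricci tensor, so R^i_{jkl} = 0: the metric is flat (curvilinear coordinates on flat space).
Yes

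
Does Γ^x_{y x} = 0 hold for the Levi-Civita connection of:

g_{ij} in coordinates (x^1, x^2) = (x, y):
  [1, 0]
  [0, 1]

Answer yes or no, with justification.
Γ^x_{y x} = (1/2) g^{xx} (∂_y g_{xx} + ∂_x g_{xy} - ∂_x g_{yx}) = (1/2)(1)((0) + (0) - (0)) = 0
This equals the proposed value 0.
Yes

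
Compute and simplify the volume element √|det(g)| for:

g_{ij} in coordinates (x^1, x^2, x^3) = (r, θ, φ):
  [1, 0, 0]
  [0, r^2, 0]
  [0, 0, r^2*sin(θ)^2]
det(g) = r^4*sin(θ)^2
√|det(g)| = r^2*sin(θ) (taking 0 < θ < π so that |sin(θ)| = sin(θ))
Volume element: dV = r^2*sin(θ) dr dθ dφ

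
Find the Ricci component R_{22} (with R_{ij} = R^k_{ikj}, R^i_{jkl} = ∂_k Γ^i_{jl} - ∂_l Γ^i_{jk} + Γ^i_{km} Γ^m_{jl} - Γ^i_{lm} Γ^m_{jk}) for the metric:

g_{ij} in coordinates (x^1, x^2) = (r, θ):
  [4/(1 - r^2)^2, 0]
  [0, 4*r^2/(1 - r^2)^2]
Non-zero Christoffel symbols (Γ^k_{ij} = Γ^k_{ji}):
Γ^r_{r r} = 2*r/(1 - r^2)
Γ^r_{θ θ} = (r^3 + r)/(r^2 - 1)
Γ^θ_{r θ} = (-r^2 - 1)/(r^3 - r)
R^r_{θ r θ} = ∂_r Γ^r_{θ θ} - ∂_θ Γ^r_{θ r} + Γ^r_{r m} Γ^m_{θ θ} - Γ^r_{θ m} Γ^m_{θ r}
  = ((r^4 - 4*r^2 - 1)/(r^2 - 1)^2) - (0) + (-2*r^2*(r^2 + 1)/(r^2 - 1)^2) - (-(r^2 + 1)^2/(r^2 - 1)^2) = -4*r^2/(r^2 - 1)^2
R^θ_{θ θ θ} = 0 (a repeated index in an antisymmetric pair)
R_{θθ} = R^r_{θ r θ} + R^θ_{θ θ θ} = (-4*r^2/(r^2 - 1)^2) + (0) = -4*r^2/(r^2 - 1)^2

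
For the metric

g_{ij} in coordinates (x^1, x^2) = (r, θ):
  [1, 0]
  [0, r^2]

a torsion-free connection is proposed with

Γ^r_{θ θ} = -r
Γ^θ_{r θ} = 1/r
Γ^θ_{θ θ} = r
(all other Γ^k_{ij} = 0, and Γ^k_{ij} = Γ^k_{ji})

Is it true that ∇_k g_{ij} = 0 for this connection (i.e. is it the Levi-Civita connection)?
Using ∇_k g_{ij} = ∂_k g_{ij} - Γ^m_{ki} g_{mj} - Γ^m_{kj} g_{im}:
∇_θ g_{θθ} = (0) - (r^3) - (r^3) = -2*r^3 ≠ 0
So the connection is not metric compatible (it is not the Levi-Civita connection).
No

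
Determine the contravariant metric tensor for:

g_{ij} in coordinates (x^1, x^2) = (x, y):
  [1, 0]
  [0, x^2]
The metric is diagonal, so g^{ij} is diagonal with entries 1/g_{ii}: diag(1, 1/(x^2)).
g^{ij}:
  [1, 0]
  [0, 1/x^2]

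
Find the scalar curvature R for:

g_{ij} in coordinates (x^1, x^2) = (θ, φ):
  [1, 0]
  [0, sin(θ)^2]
Non-zero Christoffel symbols (Γ^k_{ij} = Γ^k_{ji}):
Γ^θ_{φ φ} = -sin(2*θ)/2
Γ^φ_{θ φ} = 1/tan(θ)
Ricci tensor (R_{ij} = R^k_{ikj}): R_{θθ} = 1, R_{θφ} = 0, R_{φφ} = sin(θ)^2
Inverse metric: g^{θθ} = 1, g^{φφ} = 1/sin(θ)^2
R = g^{ij} R_{ij} = (1)(1) + (1/sin(θ)^2)(sin(θ)^2) = 2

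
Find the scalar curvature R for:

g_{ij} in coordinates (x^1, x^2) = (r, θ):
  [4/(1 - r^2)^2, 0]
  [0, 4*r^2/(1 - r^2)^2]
Non-zero Christoffel symbols (Γ^k_{ij} = Γ^k_{ji}):
Γ^r_{r r} = 2*r/(1 - r^2)
Γ^r_{θ θ} = (r^3 + r)/(r^2 - 1)
Γ^θ_{r θ} = (-r^2 - 1)/(r^3 - r)
Ricci tensor (R_{ij} = R^k_{ikj}): R_{rr} = -4/(r^2 - 1)^2, R_{rθ} = 0, R_{θθ} = -4*r^2/(r^2 - 1)^2
Inverse metric: g^{rr} = (1 - r^2)^2/4, g^{θθ} = (1 - r^2)^2/(4*r^2)
R = g^{ij} R_{ij} = ((1 - r^2)^2/4)(-4/(r^2 - 1)^2) + ((1 - r^2)^2/(4*r^2))(-4*r^2/(r^2 - 1)^2) = -2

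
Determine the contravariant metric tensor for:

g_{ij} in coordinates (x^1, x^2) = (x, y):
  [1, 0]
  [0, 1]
The metric is diagonal, so g^{ij} is diagonal with entries 1/g_{ii}: diag(1, 1).
g^{ij}:
  [1, 0]
  [0, 1]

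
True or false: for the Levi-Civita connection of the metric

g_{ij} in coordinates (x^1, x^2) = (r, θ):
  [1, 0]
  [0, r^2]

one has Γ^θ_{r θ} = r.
Γ^θ_{r θ} = (1/2) g^{θθ} (∂_r g_{θθ} + ∂_θ g_{θr} - ∂_θ g_{rθ}) = (1/2)(1/r^2)((2*r) + (0) - (0)) = 1/r
This differs from the proposed value r.
False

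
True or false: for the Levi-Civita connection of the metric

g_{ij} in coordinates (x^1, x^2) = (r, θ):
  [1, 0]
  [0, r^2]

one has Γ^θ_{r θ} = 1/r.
Γ^θ_{r θ} = (1/2) g^{θθ} (∂_r g_{θθ} + ∂_θ g_{θr} - ∂_θ g_{rθ}) = (1/2)(1/r^2)((2*r) + (0) - (0)) = 1/r
This equals the proposed value 1/r.
True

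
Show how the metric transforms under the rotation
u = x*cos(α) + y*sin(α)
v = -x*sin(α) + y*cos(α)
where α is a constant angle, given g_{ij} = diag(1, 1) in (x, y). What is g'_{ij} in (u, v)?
Invert the transformation: x = u*cos(α) - v*sin(α), y = u*sin(α) + v*cos(α)
g'_{ij} = (∂x^k/∂x'^i)(∂x^l/∂x'^j) g_{kl}; with g_{kl} = δ_{kl} this is Σ_k (∂x^k/∂x'^i)(∂x^k/∂x'^j).
Jacobian: ∂x/∂u = cos(α), ∂x/∂v = -sin(α), ∂y/∂u = sin(α), ∂y/∂v = cos(α)
g'_{uu} = (cos(α))(cos(α)) + (sin(α))(sin(α)) = 1
g'_{uv} = (cos(α))(-sin(α)) + (sin(α))(cos(α)) = 0
g'_{vv} = (-sin(α))(-sin(α)) + (cos(α))(cos(α)) = 1
g'_{ij} = diag(1, 1)
The Euclidean metric is invariant under rotations.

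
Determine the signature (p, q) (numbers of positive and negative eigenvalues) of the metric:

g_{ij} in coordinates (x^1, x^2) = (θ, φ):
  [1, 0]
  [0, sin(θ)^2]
The metric is diagonal, so its eigenvalues are the diagonal entries: 1, sin(θ)^2 (at a generic point, where coordinate-dependent entries are positive).
2 positive, 0 negative.
(2, 0) - Riemannian (positive definite)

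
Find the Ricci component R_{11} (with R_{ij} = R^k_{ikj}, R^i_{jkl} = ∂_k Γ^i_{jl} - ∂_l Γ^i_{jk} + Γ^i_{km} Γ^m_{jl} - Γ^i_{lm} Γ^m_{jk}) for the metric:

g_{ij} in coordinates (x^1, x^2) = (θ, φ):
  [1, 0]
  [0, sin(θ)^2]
Non-zero Christoffel symbols (Γ^k_{ij} = Γ^k_{ji}):
Γ^θ_{φ φ} = -sin(2*θ)/2
Γ^φ_{θ φ} = 1/tan(θ)
R^θ_{θ θ θ} = 0 (a repeated index in an antisymmetric pair)
R^φ_{θ φ θ} = ∂_φ Γ^φ_{θ θ} - ∂_θ Γ^φ_{θ φ} + Γ^φ_{φ m} Γ^m_{θ θ} - Γ^φ_{θ m} Γ^m_{θ φ}
  = (0) - (-1/sin(θ)^2) + (0) - (1/tan(θ)^2) = 1
R_{θθ} = R^θ_{θ θ θ} + R^φ_{θ φ θ} = (0) + (1) = 1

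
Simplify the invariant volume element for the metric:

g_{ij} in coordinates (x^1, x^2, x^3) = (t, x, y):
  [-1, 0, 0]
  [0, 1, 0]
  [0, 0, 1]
det(g) = -1
√|det(g)| = 1
Volume element: dV = 1 dt dx dy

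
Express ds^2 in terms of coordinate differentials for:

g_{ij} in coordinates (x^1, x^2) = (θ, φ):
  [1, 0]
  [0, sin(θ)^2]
ds^2 = g_{ij} dx^i dx^j; only the non-zero components contribute.
ds^2 = dθ^2 + sin(θ)^2 dφ^2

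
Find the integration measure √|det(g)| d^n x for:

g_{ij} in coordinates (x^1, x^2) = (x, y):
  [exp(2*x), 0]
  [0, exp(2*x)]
det(g) = exp(4*x)
√|det(g)| = exp(2*x)
Volume element: dV = exp(2*x) dx dy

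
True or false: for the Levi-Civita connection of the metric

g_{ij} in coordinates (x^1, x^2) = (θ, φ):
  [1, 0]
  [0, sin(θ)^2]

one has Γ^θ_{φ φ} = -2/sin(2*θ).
Γ^θ_{φ φ} = (1/2) g^{θθ} (∂_φ g_{θφ} + ∂_φ g_{θφ} - ∂_θ g_{φφ}) = (1/2)(1)((0) + (0) - (sin(2*θ))) = -sin(2*θ)/2
This differs from the proposed value -2/sin(2*θ).
False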